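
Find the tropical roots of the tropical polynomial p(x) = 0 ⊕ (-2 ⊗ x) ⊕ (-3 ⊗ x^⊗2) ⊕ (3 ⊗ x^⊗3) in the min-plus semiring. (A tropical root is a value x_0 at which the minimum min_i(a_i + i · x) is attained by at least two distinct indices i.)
Roots: {-6, 1, 2}

Each tropical root is a break point of the lower envelope of the lines y = a_i + i · x (there are 4 lines, with slopes 0, 1, ..., 3). Only the lines that attain the minimum somewhere contribute to roots; other lines are dominated. Here the surviving (envelope) indices are i = 3, i = 2, i = 1, i = 0.
Intersections between consecutive envelope lines give the roots: for adjacent envelope indices i < j the intersection is x = (a_i − a_j) / (j − i). Reading off the sorted break points: {-6, 1, 2}.
Verification: at each break x_0, at least two indices attain the minimum of min_i(a_i + i · x_0).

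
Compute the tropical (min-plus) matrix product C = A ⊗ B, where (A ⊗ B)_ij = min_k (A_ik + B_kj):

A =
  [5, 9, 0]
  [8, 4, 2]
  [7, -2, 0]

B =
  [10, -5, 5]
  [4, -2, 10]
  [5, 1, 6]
A ⊗ B =
  [5, 0, 6]
  [7, 2, 8]
  [2, -4, 6]

Apply the min-plus product entry-by-entry:
  C[0][0] = min over k of (A[0][0] + B[0][0] = 5 + 10 = 15, A[0][1] + B[1][0] = 9 + 4 = 13, A[0][2] + B[2][0] = 0 + 5 = 5) = 5 (attained at k = 2)
  C[0][1] = min over k of (A[0][0] + B[0][1] = 5 + -5 = 0, A[0][1] + B[1][1] = 9 + -2 = 7, A[0][2] + B[2][1] = 0 + 1 = 1) = 0 (attained at k = 0)
  C[0][2] = min over k of (A[0][0] + B[0][2] = 5 + 5 = 10, A[0][1] + B[1][2] = 9 + 10 = 19, A[0][2] + B[2][2] = 0 + 6 = 6) = 6 (attained at k = 2)
  C[1][0] = min over k of (A[1][0] + B[0][0] = 8 + 10 = 18, A[1][1] + B[1][0] = 4 + 4 = 8, A[1][2] + B[2][0] = 2 + 5 = 7) = 7 (attained at k = 2)
  C[1][1] = min over k of (A[1][0] + B[0][1] = 8 + -5 = 3, A[1][1] + B[1][1] = 4 + -2 = 2, A[1][2] + B[2][1] = 2 + 1 = 3) = 2 (attained at k = 1)
  C[1][2] = min over k of (A[1][0] + B[0][2] = 8 + 5 = 13, A[1][1] + B[1][2] = 4 + 10 = 14, A[1][2] + B[2][2] = 2 + 6 = 8) = 8 (attained at k = 2)
  C[2][0] = min over k of (A[2][0] + B[0][0] = 7 + 10 = 17, A[2][1] + B[1][0] = -2 + 4 = 2, A[2][2] + B[2][0] = 0 + 5 = 5) = 2 (attained at k = 1)
  C[2][1] = min over k of (A[2][0] + B[0][1] = 7 + -5 = 2, A[2][1] + B[1][1] = -2 + -2 = -4, A[2][2] + B[2][1] = 0 + 1 = 1) = -4 (attained at k = 1)
  C[2][2] = min over k of (A[2][0] + B[0][2] = 7 + 5 = 12, A[2][1] + B[1][2] = -2 + 10 = 8, A[2][2] + B[2][2] = 0 + 6 = 6) = 6 (attained at k = 2)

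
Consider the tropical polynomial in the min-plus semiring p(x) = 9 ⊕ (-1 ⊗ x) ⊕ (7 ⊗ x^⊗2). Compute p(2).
p(2) = 1

A tropical monomial a ⊗ x^⊗i evaluates to a + i · x. Evaluating each term at x = 2:
  Term 0 contributes 9 + 0 · 2 = 9
  Term 1 contributes -1 + 1 · 2 = 1
  Term 2 contributes 7 + 2 · 2 = 11
p(2) = ⊕ of these = min[9, 1, 11] = 1.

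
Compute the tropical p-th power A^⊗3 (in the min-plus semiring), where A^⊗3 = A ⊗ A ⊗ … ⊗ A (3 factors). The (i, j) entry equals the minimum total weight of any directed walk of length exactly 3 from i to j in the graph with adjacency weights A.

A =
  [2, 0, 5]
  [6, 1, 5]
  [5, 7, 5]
A^⊗3 =
  [6, 2, 6]
  [8, 3, 7]
  [9, 6, 10]

Each entry (A^⊗3)_ij equals the minimum over all length-3 walks i = v_0 → v_1 → … → v_3 = j of Σ_t A[v_t][v_{t+1}]. For example, for (i, j) = (0, 2) we minimise over 9 possible intermediate vertex sequences; the minimum is 6, attained along the walk 0 → 1 → 1 → 2.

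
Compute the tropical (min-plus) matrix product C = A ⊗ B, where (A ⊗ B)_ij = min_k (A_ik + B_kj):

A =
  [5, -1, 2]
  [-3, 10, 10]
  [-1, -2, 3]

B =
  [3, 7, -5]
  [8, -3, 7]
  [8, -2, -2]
A ⊗ B =
  [7, -4, 0]
  [0, 4, -8]
  [2, -5, -6]

Apply the min-plus product entry-by-entry:
  C[0][0] = min over k of (A[0][0] + B[0][0] = 5 + 3 = 8, A[0][1] + B[1][0] = -1 + 8 = 7, A[0][2] + B[2][0] = 2 + 8 = 10) = 7 (attained at k = 1)
  C[0][1] = min over k of (A[0][0] + B[0][1] = 5 + 7 = 12, A[0][1] + B[1][1] = -1 + -3 = -4, A[0][2] + B[2][1] = 2 + -2 = 0) = -4 (attained at k = 1)
  C[0][2] = min over k of (A[0][0] + B[0][2] = 5 + -5 = 0, A[0][1] + B[1][2] = -1 + 7 = 6, A[0][2] + B[2][2] = 2 + -2 = 0) = 0 (attained at k = 0)
  C[1][0] = min over k of (A[1][0] + B[0][0] = -3 + 3 = 0, A[1][1] + B[1][0] = 10 + 8 = 18, A[1][2] + B[2][0] = 10 + 8 = 18) = 0 (attained at k = 0)
  C[1][1] = min over k of (A[1][0] + B[0][1] = -3 + 7 = 4, A[1][1] + B[1][1] = 10 + -3 = 7, A[1][2] + B[2][1] = 10 + -2 = 8) = 4 (attained at k = 0)
  C[1][2] = min over k of (A[1][0] + B[0][2] = -3 + -5 = -8, A[1][1] + B[1][2] = 10 + 7 = 17, A[1][2] + B[2][2] = 10 + -2 = 8) = -8 (attained at k = 0)
  C[2][0] = min over k of (A[2][0] + B[0][0] = -1 + 3 = 2, A[2][1] + B[1][0] = -2 + 8 = 6, A[2][2] + B[2][0] = 3 + 8 = 11) = 2 (attained at k = 0)
  C[2][1] = min over k of (A[2][0] + B[0][1] = -1 + 7 = 6, A[2][1] + B[1][1] = -2 + -3 = -5, A[2][2] + B[2][1] = 3 + -2 = 1) = -5 (attained at k = 1)
  C[2][2] = min over k of (A[2][0] + B[0][2] = -1 + -5 = -6, A[2][1] + B[1][2] = -2 + 7 = 5, A[2][2] + B[2][2] = 3 + -2 = 1) = -6 (attained at k = 0)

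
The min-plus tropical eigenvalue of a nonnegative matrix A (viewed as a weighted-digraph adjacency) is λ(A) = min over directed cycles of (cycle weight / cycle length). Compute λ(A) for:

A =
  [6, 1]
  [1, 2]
λ(A) = 1

Enumerate directed cycles and compute their means (weight / length). Sample:
  cycle 0 → 0: weight = 6, length = 1, mean = 6/1 ≈ 6.000
  cycle 1 → 1: weight = 2, length = 1, mean = 2/1 ≈ 2.000
  cycle 0 → 1 → 0: weight = 2, length = 2, mean = 2/2 ≈ 1.000
  cycle 1 → 0 → 1: weight = 2, length = 2, mean = 2/2 ≈ 1.000
Minimum mean = 1.000, attained e.g. along the cycle 0 → 1 → 0 with weight 2 and length 2. So λ(A) = 2/2 = 1.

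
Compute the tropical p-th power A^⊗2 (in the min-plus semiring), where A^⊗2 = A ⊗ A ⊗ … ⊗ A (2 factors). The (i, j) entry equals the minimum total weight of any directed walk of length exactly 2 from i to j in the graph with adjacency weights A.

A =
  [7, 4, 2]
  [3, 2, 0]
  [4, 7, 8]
A^⊗2 =
  [6, 6, 4]
  [4, 4, 2]
  [10, 8, 6]

Each entry (A^⊗2)_ij equals the minimum over all length-2 walks i = v_0 → v_1 → … → v_2 = j of Σ_t A[v_t][v_{t+1}]. For example, for (i, j) = (0, 2) we minimise over 3 possible intermediate vertex sequences; the minimum is 4, attained along the walk 0 → 1 → 2.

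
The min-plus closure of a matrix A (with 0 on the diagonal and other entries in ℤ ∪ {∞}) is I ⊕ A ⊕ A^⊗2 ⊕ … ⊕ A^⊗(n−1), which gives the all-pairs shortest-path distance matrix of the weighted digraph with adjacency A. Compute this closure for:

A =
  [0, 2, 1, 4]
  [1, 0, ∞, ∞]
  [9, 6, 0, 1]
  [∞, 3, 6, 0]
Closure =
  [0, 2, 1, 2]
  [1, 0, 2, 3]
  [5, 4, 0, 1]
  [4, 3, 5, 0]

This is the Floyd-Warshall all-pairs shortest-path computation. For each intermediate vertex k = 0, 1, …, 3, update dist[i][j] ← min(dist[i][j], dist[i][k] + dist[k][j]). The final matrix gives, for each (i, j), the minimum total weight of any directed path from i to j (possibly empty when i = j).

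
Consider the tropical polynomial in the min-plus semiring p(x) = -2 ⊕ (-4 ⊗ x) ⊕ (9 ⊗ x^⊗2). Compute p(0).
p(0) = -4

A tropical monomial a ⊗ x^⊗i evaluates to a + i · x. Evaluating each term at x = 0:
  Term 0 contributes -2 + 0 · 0 = -2
  Term 1 contributes -4 + 1 · 0 = -4
  Term 2 contributes 9 + 2 · 0 = 9
p(0) = ⊕ of these = min[-2, -4, 9] = -4.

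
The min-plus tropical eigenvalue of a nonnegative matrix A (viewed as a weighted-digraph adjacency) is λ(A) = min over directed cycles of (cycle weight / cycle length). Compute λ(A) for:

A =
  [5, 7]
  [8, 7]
λ(A) = 5

Enumerate directed cycles and compute their means (weight / length). Sample:
  cycle 0 → 0: weight = 5, length = 1, mean = 5/1 ≈ 5.000
  cycle 1 → 1: weight = 7, length = 1, mean = 7/1 ≈ 7.000
  cycle 0 → 1 → 0: weight = 15, length = 2, mean = 15/2 ≈ 7.500
  cycle 1 → 0 → 1: weight = 15, length = 2, mean = 15/2 ≈ 7.500
Minimum mean = 5.000, attained e.g. along the cycle 0 → 0 with weight 5 and length 1. So λ(A) = 5/1 = 5.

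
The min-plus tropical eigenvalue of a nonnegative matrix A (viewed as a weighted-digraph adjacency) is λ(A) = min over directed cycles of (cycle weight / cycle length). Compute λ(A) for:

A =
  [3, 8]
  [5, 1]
λ(A) = 1

Enumerate directed cycles and compute their means (weight / length). Sample:
  cycle 0 → 0: weight = 3, length = 1, mean = 3/1 ≈ 3.000
  cycle 1 → 1: weight = 1, length = 1, mean = 1/1 ≈ 1.000
  cycle 0 → 1 → 0: weight = 13, length = 2, mean = 13/2 ≈ 6.500
  cycle 1 → 0 → 1: weight = 13, length = 2, mean = 13/2 ≈ 6.500
Minimum mean = 1.000, attained e.g. along the cycle 1 → 1 with weight 1 and length 1. So λ(A) = 1/1 = 1.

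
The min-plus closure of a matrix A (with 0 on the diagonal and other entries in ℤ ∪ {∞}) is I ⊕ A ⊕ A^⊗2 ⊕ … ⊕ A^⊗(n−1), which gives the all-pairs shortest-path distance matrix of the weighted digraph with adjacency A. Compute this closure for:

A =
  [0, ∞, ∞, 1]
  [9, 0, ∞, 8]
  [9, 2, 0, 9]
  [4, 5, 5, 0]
Closure =
  [0, 6, 6, 1]
  [9, 0, 13, 8]
  [9, 2, 0, 9]
  [4, 5, 5, 0]

This is the Floyd-Warshall all-pairs shortest-path computation. For each intermediate vertex k = 0, 1, …, 3, update dist[i][j] ← min(dist[i][j], dist[i][k] + dist[k][j]). The final matrix gives, for each (i, j), the minimum total weight of any directed path from i to j (possibly empty when i = j).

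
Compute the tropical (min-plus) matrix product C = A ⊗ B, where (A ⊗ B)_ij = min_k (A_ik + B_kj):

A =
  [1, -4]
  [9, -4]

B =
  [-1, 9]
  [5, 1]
A ⊗ B =
  [0, -3]
  [1, -3]

Apply the min-plus product entry-by-entry:
  C[0][0] = min over k of (A[0][0] + B[0][0] = 1 + -1 = 0, A[0][1] + B[1][0] = -4 + 5 = 1) = 0 (attained at k = 0)
  C[0][1] = min over k of (A[0][0] + B[0][1] = 1 + 9 = 10, A[0][1] + B[1][1] = -4 + 1 = -3) = -3 (attained at k = 1)
  C[1][0] = min over k of (A[1][0] + B[0][0] = 9 + -1 = 8, A[1][1] + B[1][0] = -4 + 5 = 1) = 1 (attained at k = 1)
  C[1][1] = min over k of (A[1][0] + B[0][1] = 9 + 9 = 18, A[1][1] + B[1][1] = -4 + 1 = -3) = -3 (attained at k = 1)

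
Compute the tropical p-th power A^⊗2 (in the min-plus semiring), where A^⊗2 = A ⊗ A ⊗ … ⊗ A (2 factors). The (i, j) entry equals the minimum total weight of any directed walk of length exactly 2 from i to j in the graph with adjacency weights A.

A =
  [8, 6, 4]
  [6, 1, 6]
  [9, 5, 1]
A^⊗2 =
  [12, 7, 5]
  [7, 2, 7]
  [10, 6, 2]

Each entry (A^⊗2)_ij equals the minimum over all length-2 walks i = v_0 → v_1 → … → v_2 = j of Σ_t A[v_t][v_{t+1}]. For example, for (i, j) = (0, 2) we minimise over 3 possible intermediate vertex sequences; the minimum is 5, attained along the walk 0 → 2 → 2.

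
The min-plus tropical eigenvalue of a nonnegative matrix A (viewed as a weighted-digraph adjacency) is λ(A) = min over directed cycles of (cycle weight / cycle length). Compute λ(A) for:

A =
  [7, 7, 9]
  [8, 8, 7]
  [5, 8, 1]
λ(A) = 1

Enumerate directed cycles and compute their means (weight / length). Sample:
  cycle 0 → 0: weight = 7, length = 1, mean = 7/1 ≈ 7.000
  cycle 1 → 1: weight = 8, length = 1, mean = 8/1 ≈ 8.000
  cycle 2 → 2: weight = 1, length = 1, mean = 1/1 ≈ 1.000
  cycle 0 → 1 → 0: weight = 15, length = 2, mean = 15/2 ≈ 7.500
  cycle 0 → 2 → 0: weight = 14, length = 2, mean = 14/2 ≈ 7.000
  cycle 1 → 0 → 1: weight = 15, length = 2, mean = 15/2 ≈ 7.500
Minimum mean = 1.000, attained e.g. along the cycle 2 → 2 with weight 1 and length 1. So λ(A) = 1/1 = 1.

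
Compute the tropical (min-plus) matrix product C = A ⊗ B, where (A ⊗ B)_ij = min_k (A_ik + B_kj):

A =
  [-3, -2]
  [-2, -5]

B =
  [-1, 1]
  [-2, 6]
A ⊗ B =
  [-4, -2]
  [-7, -1]

Apply the min-plus product entry-by-entry:
  C[0][0] = min over k of (A[0][0] + B[0][0] = -3 + -1 = -4, A[0][1] + B[1][0] = -2 + -2 = -4) = -4 (attained at k = 0)
  C[0][1] = min over k of (A[0][0] + B[0][1] = -3 + 1 = -2, A[0][1] + B[1][1] = -2 + 6 = 4) = -2 (attained at k = 0)
  C[1][0] = min over k of (A[1][0] + B[0][0] = -2 + -1 = -3, A[1][1] + B[1][0] = -5 + -2 = -7) = -7 (attained at k = 1)
  C[1][1] = min over k of (A[1][0] + B[0][1] = -2 + 1 = -1, A[1][1] + B[1][1] = -5 + 6 = 1) = -1 (attained at k = 0)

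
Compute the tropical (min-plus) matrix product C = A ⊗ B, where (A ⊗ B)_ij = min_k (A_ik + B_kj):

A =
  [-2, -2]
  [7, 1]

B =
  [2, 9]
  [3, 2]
A ⊗ B =
  [0, 0]
  [4, 3]

Apply the min-plus product entry-by-entry:
  C[0][0] = min over k of (A[0][0] + B[0][0] = -2 + 2 = 0, A[0][1] + B[1][0] = -2 + 3 = 1) = 0 (attained at k = 0)
  C[0][1] = min over k of (A[0][0] + B[0][1] = -2 + 9 = 7, A[0][1] + B[1][1] = -2 + 2 = 0) = 0 (attained at k = 1)
  C[1][0] = min over k of (A[1][0] + B[0][0] = 7 + 2 = 9, A[1][1] + B[1][0] = 1 + 3 = 4) = 4 (attained at k = 1)
  C[1][1] = min over k of (A[1][0] + B[0][1] = 7 + 9 = 16, A[1][1] + B[1][1] = 1 + 2 = 3) = 3 (attained at k = 1)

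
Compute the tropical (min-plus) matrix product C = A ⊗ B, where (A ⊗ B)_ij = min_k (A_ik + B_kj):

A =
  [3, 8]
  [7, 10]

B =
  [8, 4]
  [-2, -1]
A ⊗ B =
  [6, 7]
  [8, 9]

Apply the min-plus product entry-by-entry:
  C[0][0] = min over k of (A[0][0] + B[0][0] = 3 + 8 = 11, A[0][1] + B[1][0] = 8 + -2 = 6) = 6 (attained at k = 1)
  C[0][1] = min over k of (A[0][0] + B[0][1] = 3 + 4 = 7, A[0][1] + B[1][1] = 8 + -1 = 7) = 7 (attained at k = 0)
  C[1][0] = min over k of (A[1][0] + B[0][0] = 7 + 8 = 15, A[1][1] + B[1][0] = 10 + -2 = 8) = 8 (attained at k = 1)
  C[1][1] = min over k of (A[1][0] + B[0][1] = 7 + 4 = 11, A[1][1] + B[1][1] = 10 + -1 = 9) = 9 (attained at k = 1)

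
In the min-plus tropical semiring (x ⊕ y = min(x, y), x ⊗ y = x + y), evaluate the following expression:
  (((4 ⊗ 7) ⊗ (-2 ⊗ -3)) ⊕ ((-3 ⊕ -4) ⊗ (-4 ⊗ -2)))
(((4 ⊗ 7) ⊗ (-2 ⊗ -3)) ⊕ ((-3 ⊕ -4) ⊗ (-4 ⊗ -2))) = -10

Expand innermost to outermost. Recall ⊕ takes the minimum of its arguments and ⊗ takes their sum. Working out the expression (((4 ⊗ 7) ⊗ (-2 ⊗ -3)) ⊕ ((-3 ⊕ -4) ⊗ (-4 ⊗ -2))) gives -10.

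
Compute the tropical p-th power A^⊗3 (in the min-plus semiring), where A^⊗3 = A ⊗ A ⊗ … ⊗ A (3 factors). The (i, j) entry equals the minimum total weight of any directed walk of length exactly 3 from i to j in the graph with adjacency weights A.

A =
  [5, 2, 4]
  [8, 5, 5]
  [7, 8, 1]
A^⊗3 =
  [12, 12, 6]
  [13, 14, 7]
  [9, 10, 3]

Each entry (A^⊗3)_ij equals the minimum over all length-3 walks i = v_0 → v_1 → … → v_3 = j of Σ_t A[v_t][v_{t+1}]. For example, for (i, j) = (0, 2) we minimise over 9 possible intermediate vertex sequences; the minimum is 6, attained along the walk 0 → 2 → 2 → 2.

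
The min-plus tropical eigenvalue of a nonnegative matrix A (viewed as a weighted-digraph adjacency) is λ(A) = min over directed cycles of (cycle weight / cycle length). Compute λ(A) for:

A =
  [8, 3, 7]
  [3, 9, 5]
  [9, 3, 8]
λ(A) = 3

Enumerate directed cycles and compute their means (weight / length). Sample:
  cycle 0 → 0: weight = 8, length = 1, mean = 8/1 ≈ 8.000
  cycle 1 → 1: weight = 9, length = 1, mean = 9/1 ≈ 9.000
  cycle 2 → 2: weight = 8, length = 1, mean = 8/1 ≈ 8.000
  cycle 0 → 1 → 0: weight = 6, length = 2, mean = 6/2 ≈ 3.000
  cycle 0 → 2 → 0: weight = 16, length = 2, mean = 16/2 ≈ 8.000
  cycle 1 → 0 → 1: weight = 6, length = 2, mean = 6/2 ≈ 3.000
Minimum mean = 3.000, attained e.g. along the cycle 0 → 1 → 0 with weight 6 and length 2. So λ(A) = 6/2 = 3.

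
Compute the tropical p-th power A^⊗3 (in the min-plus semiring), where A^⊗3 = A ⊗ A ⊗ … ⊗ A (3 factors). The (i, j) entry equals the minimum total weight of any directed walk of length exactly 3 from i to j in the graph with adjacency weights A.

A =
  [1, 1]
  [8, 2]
A^⊗3 =
  [3, 3]
  [10, 6]

Each entry (A^⊗3)_ij equals the minimum over all length-3 walks i = v_0 → v_1 → … → v_3 = j of Σ_t A[v_t][v_{t+1}]. For example, for (i, j) = (0, 1) we minimise over 4 possible intermediate vertex sequences; the minimum is 3, attained along the walk 0 → 0 → 0 → 1.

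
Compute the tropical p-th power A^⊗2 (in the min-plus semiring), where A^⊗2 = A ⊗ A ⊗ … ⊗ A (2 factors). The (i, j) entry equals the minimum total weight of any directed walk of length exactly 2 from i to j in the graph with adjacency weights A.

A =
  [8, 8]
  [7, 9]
A^⊗2 =
  [15, 16]
  [15, 15]

Each entry (A^⊗2)_ij equals the minimum over all length-2 walks i = v_0 → v_1 → … → v_2 = j of Σ_t A[v_t][v_{t+1}]. For example, for (i, j) = (0, 1) we minimise over 2 possible intermediate vertex sequences; the minimum is 16, attained along the walk 0 → 0 → 1.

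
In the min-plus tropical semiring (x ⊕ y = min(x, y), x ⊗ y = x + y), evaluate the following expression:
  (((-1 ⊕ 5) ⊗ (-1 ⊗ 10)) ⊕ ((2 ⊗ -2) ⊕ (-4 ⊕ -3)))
(((-1 ⊕ 5) ⊗ (-1 ⊗ 10)) ⊕ ((2 ⊗ -2) ⊕ (-4 ⊕ -3))) = -4

Expand innermost to outermost. Recall ⊕ takes the minimum of its arguments and ⊗ takes their sum. Working out the expression (((-1 ⊕ 5) ⊗ (-1 ⊗ 10)) ⊕ ((2 ⊗ -2) ⊕ (-4 ⊕ -3))) gives -4.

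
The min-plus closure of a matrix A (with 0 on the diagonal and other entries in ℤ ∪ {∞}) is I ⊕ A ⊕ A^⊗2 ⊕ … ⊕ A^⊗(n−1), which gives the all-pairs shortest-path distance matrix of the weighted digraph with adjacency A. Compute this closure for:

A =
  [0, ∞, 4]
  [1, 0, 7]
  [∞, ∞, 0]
Closure =
  [0, ∞, 4]
  [1, 0, 5]
  [∞, ∞, 0]

This is the Floyd-Warshall all-pairs shortest-path computation. For each intermediate vertex k = 0, 1, …, 2, update dist[i][j] ← min(dist[i][j], dist[i][k] + dist[k][j]). The final matrix gives, for each (i, j), the minimum total weight of any directed path from i to j (possibly empty when i = j).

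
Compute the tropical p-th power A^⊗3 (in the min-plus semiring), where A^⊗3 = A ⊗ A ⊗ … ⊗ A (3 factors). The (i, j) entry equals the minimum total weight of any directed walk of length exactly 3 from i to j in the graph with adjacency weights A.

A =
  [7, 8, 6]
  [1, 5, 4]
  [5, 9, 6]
A^⊗3 =
  [14, 17, 15]
  [10, 14, 12]
  [14, 18, 16]

Each entry (A^⊗3)_ij equals the minimum over all length-3 walks i = v_0 → v_1 → … → v_3 = j of Σ_t A[v_t][v_{t+1}]. For example, for (i, j) = (0, 2) we minimise over 9 possible intermediate vertex sequences; the minimum is 15, attained along the walk 0 → 1 → 0 → 2.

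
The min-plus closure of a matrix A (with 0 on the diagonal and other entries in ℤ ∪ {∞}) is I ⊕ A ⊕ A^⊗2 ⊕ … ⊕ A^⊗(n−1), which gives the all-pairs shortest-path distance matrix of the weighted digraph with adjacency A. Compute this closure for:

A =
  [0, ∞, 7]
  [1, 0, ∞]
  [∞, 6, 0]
Closure =
  [0, 13, 7]
  [1, 0, 8]
  [7, 6, 0]

This is the Floyd-Warshall all-pairs shortest-path computation. For each intermediate vertex k = 0, 1, …, 2, update dist[i][j] ← min(dist[i][j], dist[i][k] + dist[k][j]). The final matrix gives, for each (i, j), the minimum total weight of any directed path from i to j (possibly empty when i = j).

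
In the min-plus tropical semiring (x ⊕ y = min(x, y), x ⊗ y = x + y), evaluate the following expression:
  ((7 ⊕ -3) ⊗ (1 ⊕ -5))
((7 ⊕ -3) ⊗ (1 ⊕ -5)) = -8

Expand innermost to outermost. Recall ⊕ takes the minimum of its arguments and ⊗ takes their sum. Working out the expression ((7 ⊕ -3) ⊗ (1 ⊕ -5)) gives -8.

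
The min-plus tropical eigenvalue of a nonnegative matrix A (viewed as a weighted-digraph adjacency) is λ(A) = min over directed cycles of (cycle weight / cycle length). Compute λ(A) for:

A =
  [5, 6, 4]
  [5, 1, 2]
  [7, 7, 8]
λ(A) = 1

Enumerate directed cycles and compute their means (weight / length). Sample:
  cycle 0 → 0: weight = 5, length = 1, mean = 5/1 ≈ 5.000
  cycle 1 → 1: weight = 1, length = 1, mean = 1/1 ≈ 1.000
  cycle 2 → 2: weight = 8, length = 1, mean = 8/1 ≈ 8.000
  cycle 0 → 1 → 0: weight = 11, length = 2, mean = 11/2 ≈ 5.500
  cycle 0 → 2 → 0: weight = 11, length = 2, mean = 11/2 ≈ 5.500
  cycle 1 → 0 → 1: weight = 11, length = 2, mean = 11/2 ≈ 5.500
Minimum mean = 1.000, attained e.g. along the cycle 1 → 1 with weight 1 and length 1. So λ(A) = 1/1 = 1.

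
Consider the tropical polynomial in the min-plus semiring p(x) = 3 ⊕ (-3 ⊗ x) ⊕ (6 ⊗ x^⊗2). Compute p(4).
p(4) = 1

A tropical monomial a ⊗ x^⊗i evaluates to a + i · x. Evaluating each term at x = 4:
  Term 0 contributes 3 + 0 · 4 = 3
  Term 1 contributes -3 + 1 · 4 = 1
  Term 2 contributes 6 + 2 · 4 = 14
p(4) = ⊕ of these = min[3, 1, 14] = 1.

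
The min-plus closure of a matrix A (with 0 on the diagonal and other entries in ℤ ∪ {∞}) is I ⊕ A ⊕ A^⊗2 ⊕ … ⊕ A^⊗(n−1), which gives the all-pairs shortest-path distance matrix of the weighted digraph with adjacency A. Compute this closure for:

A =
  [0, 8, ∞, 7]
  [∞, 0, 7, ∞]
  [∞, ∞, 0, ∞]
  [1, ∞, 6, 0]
Closure =
  [0, 8, 13, 7]
  [∞, 0, 7, ∞]
  [∞, ∞, 0, ∞]
  [1, 9, 6, 0]

This is the Floyd-Warshall all-pairs shortest-path computation. For each intermediate vertex k = 0, 1, …, 3, update dist[i][j] ← min(dist[i][j], dist[i][k] + dist[k][j]). The final matrix gives, for each (i, j), the minimum total weight of any directed path from i to j (possibly empty when i = j).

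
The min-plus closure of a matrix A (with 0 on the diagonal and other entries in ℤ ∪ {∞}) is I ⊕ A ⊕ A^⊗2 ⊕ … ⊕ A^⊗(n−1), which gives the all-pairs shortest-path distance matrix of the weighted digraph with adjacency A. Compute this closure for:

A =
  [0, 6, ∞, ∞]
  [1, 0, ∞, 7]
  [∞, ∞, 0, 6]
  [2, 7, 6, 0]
Closure =
  [0, 6, 19, 13]
  [1, 0, 13, 7]
  [8, 13, 0, 6]
  [2, 7, 6, 0]

This is the Floyd-Warshall all-pairs shortest-path computation. For each intermediate vertex k = 0, 1, …, 3, update dist[i][j] ← min(dist[i][j], dist[i][k] + dist[k][j]). The final matrix gives, for each (i, j), the minimum total weight of any directed path from i to j (possibly empty when i = j).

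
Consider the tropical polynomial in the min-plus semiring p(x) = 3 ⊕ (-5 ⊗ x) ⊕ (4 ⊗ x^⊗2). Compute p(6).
p(6) = 1

A tropical monomial a ⊗ x^⊗i evaluates to a + i · x. Evaluating each term at x = 6:
  Term 0 contributes 3 + 0 · 6 = 3
  Term 1 contributes -5 + 1 · 6 = 1
  Term 2 contributes 4 + 2 · 6 = 16
p(6) = ⊕ of these = min[3, 1, 16] = 1.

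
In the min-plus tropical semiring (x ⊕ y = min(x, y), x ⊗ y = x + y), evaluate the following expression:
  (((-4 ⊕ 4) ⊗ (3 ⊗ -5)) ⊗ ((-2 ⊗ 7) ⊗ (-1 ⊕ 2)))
(((-4 ⊕ 4) ⊗ (3 ⊗ -5)) ⊗ ((-2 ⊗ 7) ⊗ (-1 ⊕ 2))) = -2

Expand innermost to outermost. Recall ⊕ takes the minimum of its arguments and ⊗ takes their sum. Working out the expression (((-4 ⊕ 4) ⊗ (3 ⊗ -5)) ⊗ ((-2 ⊗ 7) ⊗ (-1 ⊕ 2))) gives -2.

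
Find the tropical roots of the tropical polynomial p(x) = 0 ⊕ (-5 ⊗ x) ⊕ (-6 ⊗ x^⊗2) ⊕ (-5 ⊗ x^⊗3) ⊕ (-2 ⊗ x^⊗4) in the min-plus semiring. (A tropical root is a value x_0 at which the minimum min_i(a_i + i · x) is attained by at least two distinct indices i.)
Roots: {-3, -1, 1, 5}

Each tropical root is a break point of the lower envelope of the lines y = a_i + i · x (there are 5 lines, with slopes 0, 1, ..., 4). Only the lines that attain the minimum somewhere contribute to roots; other lines are dominated. Here the surviving (envelope) indices are i = 4, i = 3, i = 2, i = 1, i = 0.
Intersections between consecutive envelope lines give the roots: for adjacent envelope indices i < j the intersection is x = (a_i − a_j) / (j − i). Reading off the sorted break points: {-3, -1, 1, 5}.
Verification: at each break x_0, at least two indices attain the minimum of min_i(a_i + i · x_0).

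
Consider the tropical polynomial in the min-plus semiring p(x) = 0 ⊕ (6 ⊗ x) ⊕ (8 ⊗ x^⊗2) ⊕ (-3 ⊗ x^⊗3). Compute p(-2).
p(-2) = -9

A tropical monomial a ⊗ x^⊗i evaluates to a + i · x. Evaluating each term at x = -2:
  Term 0 contributes 0 + 0 · -2 = 0
  Term 1 contributes 6 + 1 · -2 = 4
  Term 2 contributes 8 + 2 · -2 = 4
  Term 3 contributes -3 + 3 · -2 = -9
p(-2) = ⊕ of these = min[0, 4, 4, -9] = -9.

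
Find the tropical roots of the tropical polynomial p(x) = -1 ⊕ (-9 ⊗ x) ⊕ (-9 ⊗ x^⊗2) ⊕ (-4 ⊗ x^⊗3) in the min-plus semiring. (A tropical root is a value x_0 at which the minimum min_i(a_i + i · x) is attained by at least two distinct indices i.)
Roots: {-5, 0, 8}

Each tropical root is a break point of the lower envelope of the lines y = a_i + i · x (there are 4 lines, with slopes 0, 1, ..., 3). Only the lines that attain the minimum somewhere contribute to roots; other lines are dominated. Here the surviving (envelope) indices are i = 3, i = 2, i = 1, i = 0.
Intersections between consecutive envelope lines give the roots: for adjacent envelope indices i < j the intersection is x = (a_i − a_j) / (j − i). Reading off the sorted break points: {-5, 0, 8}.
Verification: at each break x_0, at least two indices attain the minimum of min_i(a_i + i · x_0).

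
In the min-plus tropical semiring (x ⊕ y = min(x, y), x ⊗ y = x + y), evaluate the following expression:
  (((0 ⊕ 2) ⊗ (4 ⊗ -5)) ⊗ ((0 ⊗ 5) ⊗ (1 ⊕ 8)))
(((0 ⊕ 2) ⊗ (4 ⊗ -5)) ⊗ ((0 ⊗ 5) ⊗ (1 ⊕ 8))) = 5

Expand innermost to outermost. Recall ⊕ takes the minimum of its arguments and ⊗ takes their sum. Working out the expression (((0 ⊕ 2) ⊗ (4 ⊗ -5)) ⊗ ((0 ⊗ 5) ⊗ (1 ⊕ 8))) gives 5.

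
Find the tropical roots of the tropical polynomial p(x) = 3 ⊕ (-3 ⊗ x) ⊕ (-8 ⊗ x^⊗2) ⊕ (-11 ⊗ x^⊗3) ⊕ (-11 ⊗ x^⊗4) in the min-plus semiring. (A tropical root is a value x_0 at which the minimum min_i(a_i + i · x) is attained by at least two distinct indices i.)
Roots: {0, 3, 5, 6}

Each tropical root is a break point of the lower envelope of the lines y = a_i + i · x (there are 5 lines, with slopes 0, 1, ..., 4). Only the lines that attain the minimum somewhere contribute to roots; other lines are dominated. Here the surviving (envelope) indices are i = 4, i = 3, i = 2, i = 1, i = 0.
Intersections between consecutive envelope lines give the roots: for adjacent envelope indices i < j the intersection is x = (a_i − a_j) / (j − i). Reading off the sorted break points: {0, 3, 5, 6}.
Verification: at each break x_0, at least two indices attain the minimum of min_i(a_i + i · x_0).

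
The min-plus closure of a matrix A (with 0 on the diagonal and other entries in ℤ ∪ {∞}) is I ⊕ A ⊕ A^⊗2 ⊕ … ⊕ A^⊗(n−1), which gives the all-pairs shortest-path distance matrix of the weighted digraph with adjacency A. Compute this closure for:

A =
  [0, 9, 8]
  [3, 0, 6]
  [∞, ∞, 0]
Closure =
  [0, 9, 8]
  [3, 0, 6]
  [∞, ∞, 0]

This is the Floyd-Warshall all-pairs shortest-path computation. For each intermediate vertex k = 0, 1, …, 2, update dist[i][j] ← min(dist[i][j], dist[i][k] + dist[k][j]). The final matrix gives, for each (i, j), the minimum total weight of any directed path from i to j (possibly empty when i = j).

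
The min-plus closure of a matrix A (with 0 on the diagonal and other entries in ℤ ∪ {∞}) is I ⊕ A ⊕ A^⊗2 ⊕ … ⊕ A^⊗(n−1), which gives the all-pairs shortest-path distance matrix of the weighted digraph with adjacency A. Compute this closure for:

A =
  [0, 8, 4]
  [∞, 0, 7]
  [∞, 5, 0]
Closure =
  [0, 8, 4]
  [∞, 0, 7]
  [∞, 5, 0]

This is the Floyd-Warshall all-pairs shortest-path computation. For each intermediate vertex k = 0, 1, …, 2, update dist[i][j] ← min(dist[i][j], dist[i][k] + dist[k][j]). The final matrix gives, for each (i, j), the minimum total weight of any directed path from i to j (possibly empty when i = j).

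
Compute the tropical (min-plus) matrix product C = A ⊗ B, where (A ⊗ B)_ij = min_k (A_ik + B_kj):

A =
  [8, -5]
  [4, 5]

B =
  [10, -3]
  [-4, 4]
A ⊗ B =
  [-9, -1]
  [1, 1]

Apply the min-plus product entry-by-entry:
  C[0][0] = min over k of (A[0][0] + B[0][0] = 8 + 10 = 18, A[0][1] + B[1][0] = -5 + -4 = -9) = -9 (attained at k = 1)
  C[0][1] = min over k of (A[0][0] + B[0][1] = 8 + -3 = 5, A[0][1] + B[1][1] = -5 + 4 = -1) = -1 (attained at k = 1)
  C[1][0] = min over k of (A[1][0] + B[0][0] = 4 + 10 = 14, A[1][1] + B[1][0] = 5 + -4 = 1) = 1 (attained at k = 1)
  C[1][1] = min over k of (A[1][0] + B[0][1] = 4 + -3 = 1, A[1][1] + B[1][1] = 5 + 4 = 9) = 1 (attained at k = 0)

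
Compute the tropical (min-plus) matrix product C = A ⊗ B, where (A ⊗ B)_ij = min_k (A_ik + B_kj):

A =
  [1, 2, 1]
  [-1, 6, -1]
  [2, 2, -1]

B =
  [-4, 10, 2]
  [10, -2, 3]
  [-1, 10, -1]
A ⊗ B =
  [-3, 0, 0]
  [-5, 4, -2]
  [-2, 0, -2]

Apply the min-plus product entry-by-entry:
  C[0][0] = min over k of (A[0][0] + B[0][0] = 1 + -4 = -3, A[0][1] + B[1][0] = 2 + 10 = 12, A[0][2] + B[2][0] = 1 + -1 = 0) = -3 (attained at k = 0)
  C[0][1] = min over k of (A[0][0] + B[0][1] = 1 + 10 = 11, A[0][1] + B[1][1] = 2 + -2 = 0, A[0][2] + B[2][1] = 1 + 10 = 11) = 0 (attained at k = 1)
  C[0][2] = min over k of (A[0][0] + B[0][2] = 1 + 2 = 3, A[0][1] + B[1][2] = 2 + 3 = 5, A[0][2] + B[2][2] = 1 + -1 = 0) = 0 (attained at k = 2)
  C[1][0] = min over k of (A[1][0] + B[0][0] = -1 + -4 = -5, A[1][1] + B[1][0] = 6 + 10 = 16, A[1][2] + B[2][0] = -1 + -1 = -2) = -5 (attained at k = 0)
  C[1][1] = min over k of (A[1][0] + B[0][1] = -1 + 10 = 9, A[1][1] + B[1][1] = 6 + -2 = 4, A[1][2] + B[2][1] = -1 + 10 = 9) = 4 (attained at k = 1)
  C[1][2] = min over k of (A[1][0] + B[0][2] = -1 + 2 = 1, A[1][1] + B[1][2] = 6 + 3 = 9, A[1][2] + B[2][2] = -1 + -1 = -2) = -2 (attained at k = 2)
  C[2][0] = min over k of (A[2][0] + B[0][0] = 2 + -4 = -2, A[2][1] + B[1][0] = 2 + 10 = 12, A[2][2] + B[2][0] = -1 + -1 = -2) = -2 (attained at k = 0)
  C[2][1] = min over k of (A[2][0] + B[0][1] = 2 + 10 = 12, A[2][1] + B[1][1] = 2 + -2 = 0, A[2][2] + B[2][1] = -1 + 10 = 9) = 0 (attained at k = 1)
  C[2][2] = min over k of (A[2][0] + B[0][2] = 2 + 2 = 4, A[2][1] + B[1][2] = 2 + 3 = 5, A[2][2] + B[2][2] = -1 + -1 = -2) = -2 (attained at k = 2)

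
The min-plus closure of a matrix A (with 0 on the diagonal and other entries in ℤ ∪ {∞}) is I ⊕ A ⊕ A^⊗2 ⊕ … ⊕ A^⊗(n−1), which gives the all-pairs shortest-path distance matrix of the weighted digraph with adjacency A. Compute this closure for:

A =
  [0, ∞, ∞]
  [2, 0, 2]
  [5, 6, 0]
Closure =
  [0, ∞, ∞]
  [2, 0, 2]
  [5, 6, 0]

This is the Floyd-Warshall all-pairs shortest-path computation. For each intermediate vertex k = 0, 1, …, 2, update dist[i][j] ← min(dist[i][j], dist[i][k] + dist[k][j]). The final matrix gives, for each (i, j), the minimum total weight of any directed path from i to j (possibly empty when i = j).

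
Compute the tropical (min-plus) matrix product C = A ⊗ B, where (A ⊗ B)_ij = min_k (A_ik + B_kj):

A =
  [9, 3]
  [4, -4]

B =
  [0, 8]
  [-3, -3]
A ⊗ B =
  [0, 0]
  [-7, -7]

Apply the min-plus product entry-by-entry:
  C[0][0] = min over k of (A[0][0] + B[0][0] = 9 + 0 = 9, A[0][1] + B[1][0] = 3 + -3 = 0) = 0 (attained at k = 1)
  C[0][1] = min over k of (A[0][0] + B[0][1] = 9 + 8 = 17, A[0][1] + B[1][1] = 3 + -3 = 0) = 0 (attained at k = 1)
  C[1][0] = min over k of (A[1][0] + B[0][0] = 4 + 0 = 4, A[1][1] + B[1][0] = -4 + -3 = -7) = -7 (attained at k = 1)
  C[1][1] = min over k of (A[1][0] + B[0][1] = 4 + 8 = 12, A[1][1] + B[1][1] = -4 + -3 = -7) = -7 (attained at k = 1)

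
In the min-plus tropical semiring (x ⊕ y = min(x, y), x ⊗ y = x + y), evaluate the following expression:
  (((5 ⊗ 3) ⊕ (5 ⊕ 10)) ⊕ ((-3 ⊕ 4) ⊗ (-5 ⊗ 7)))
(((5 ⊗ 3) ⊕ (5 ⊕ 10)) ⊕ ((-3 ⊕ 4) ⊗ (-5 ⊗ 7))) = -1

Expand innermost to outermost. Recall ⊕ takes the minimum of its arguments and ⊗ takes their sum. Working out the expression (((5 ⊗ 3) ⊕ (5 ⊕ 10)) ⊕ ((-3 ⊕ 4) ⊗ (-5 ⊗ 7))) gives -1.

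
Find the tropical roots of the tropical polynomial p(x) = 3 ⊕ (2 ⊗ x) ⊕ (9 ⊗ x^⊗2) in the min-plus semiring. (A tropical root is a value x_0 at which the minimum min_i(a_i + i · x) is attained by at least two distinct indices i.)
Roots: {-7, 1}

Each tropical root is a break point of the lower envelope of the lines y = a_i + i · x (there are 3 lines, with slopes 0, 1, ..., 2). Only the lines that attain the minimum somewhere contribute to roots; other lines are dominated. Here the surviving (envelope) indices are i = 2, i = 1, i = 0.
Intersections between consecutive envelope lines give the roots: for adjacent envelope indices i < j the intersection is x = (a_i − a_j) / (j − i). Reading off the sorted break points: {-7, 1}.
Verification: at each break x_0, at least two indices attain the minimum of min_i(a_i + i · x_0).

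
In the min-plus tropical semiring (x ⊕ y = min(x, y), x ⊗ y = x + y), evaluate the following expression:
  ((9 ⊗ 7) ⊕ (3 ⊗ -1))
((9 ⊗ 7) ⊕ (3 ⊗ -1)) = 2

Expand innermost to outermost. Recall ⊕ takes the minimum of its arguments and ⊗ takes their sum. Working out the expression ((9 ⊗ 7) ⊕ (3 ⊗ -1)) gives 2.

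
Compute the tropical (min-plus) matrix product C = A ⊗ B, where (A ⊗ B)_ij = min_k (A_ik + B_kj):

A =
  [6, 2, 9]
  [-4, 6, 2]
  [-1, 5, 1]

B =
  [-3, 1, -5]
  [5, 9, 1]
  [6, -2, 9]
A ⊗ B =
  [3, 7, 1]
  [-7, -3, -9]
  [-4, -1, -6]

Apply the min-plus product entry-by-entry:
  C[0][0] = min over k of (A[0][0] + B[0][0] = 6 + -3 = 3, A[0][1] + B[1][0] = 2 + 5 = 7, A[0][2] + B[2][0] = 9 + 6 = 15) = 3 (attained at k = 0)
  C[0][1] = min over k of (A[0][0] + B[0][1] = 6 + 1 = 7, A[0][1] + B[1][1] = 2 + 9 = 11, A[0][2] + B[2][1] = 9 + -2 = 7) = 7 (attained at k = 0)
  C[0][2] = min over k of (A[0][0] + B[0][2] = 6 + -5 = 1, A[0][1] + B[1][2] = 2 + 1 = 3, A[0][2] + B[2][2] = 9 + 9 = 18) = 1 (attained at k = 0)
  C[1][0] = min over k of (A[1][0] + B[0][0] = -4 + -3 = -7, A[1][1] + B[1][0] = 6 + 5 = 11, A[1][2] + B[2][0] = 2 + 6 = 8) = -7 (attained at k = 0)
  C[1][1] = min over k of (A[1][0] + B[0][1] = -4 + 1 = -3, A[1][1] + B[1][1] = 6 + 9 = 15, A[1][2] + B[2][1] = 2 + -2 = 0) = -3 (attained at k = 0)
  C[1][2] = min over k of (A[1][0] + B[0][2] = -4 + -5 = -9, A[1][1] + B[1][2] = 6 + 1 = 7, A[1][2] + B[2][2] = 2 + 9 = 11) = -9 (attained at k = 0)
  C[2][0] = min over k of (A[2][0] + B[0][0] = -1 + -3 = -4, A[2][1] + B[1][0] = 5 + 5 = 10, A[2][2] + B[2][0] = 1 + 6 = 7) = -4 (attained at k = 0)
  C[2][1] = min over k of (A[2][0] + B[0][1] = -1 + 1 = 0, A[2][1] + B[1][1] = 5 + 9 = 14, A[2][2] + B[2][1] = 1 + -2 = -1) = -1 (attained at k = 2)
  C[2][2] = min over k of (A[2][0] + B[0][2] = -1 + -5 = -6, A[2][1] + B[1][2] = 5 + 1 = 6, A[2][2] + B[2][2] = 1 + 9 = 10) = -6 (attained at k = 0)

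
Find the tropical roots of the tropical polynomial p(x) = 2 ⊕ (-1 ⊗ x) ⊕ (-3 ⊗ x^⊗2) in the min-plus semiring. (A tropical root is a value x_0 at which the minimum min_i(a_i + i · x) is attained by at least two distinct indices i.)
Roots: {2, 3}

Each tropical root is a break point of the lower envelope of the lines y = a_i + i · x (there are 3 lines, with slopes 0, 1, ..., 2). Only the lines that attain the minimum somewhere contribute to roots; other lines are dominated. Here the surviving (envelope) indices are i = 2, i = 1, i = 0.
Intersections between consecutive envelope lines give the roots: for adjacent envelope indices i < j the intersection is x = (a_i − a_j) / (j − i). Reading off the sorted break points: {2, 3}.
Verification: at each break x_0, at least two indices attain the minimum of min_i(a_i + i · x_0).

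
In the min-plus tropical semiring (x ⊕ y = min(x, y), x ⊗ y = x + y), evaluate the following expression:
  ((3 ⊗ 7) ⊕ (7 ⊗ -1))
((3 ⊗ 7) ⊕ (7 ⊗ -1)) = 6

Expand innermost to outermost. Recall ⊕ takes the minimum of its arguments and ⊗ takes their sum. Working out the expression ((3 ⊗ 7) ⊕ (7 ⊗ -1)) gives 6.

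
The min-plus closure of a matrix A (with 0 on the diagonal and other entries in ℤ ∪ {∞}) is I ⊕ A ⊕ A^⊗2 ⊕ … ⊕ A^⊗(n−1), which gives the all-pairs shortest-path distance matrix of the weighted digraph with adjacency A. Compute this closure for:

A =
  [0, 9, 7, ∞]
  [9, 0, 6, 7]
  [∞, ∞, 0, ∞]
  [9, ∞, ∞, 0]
Closure =
  [0, 9, 7, 16]
  [9, 0, 6, 7]
  [∞, ∞, 0, ∞]
  [9, 18, 16, 0]

This is the Floyd-Warshall all-pairs shortest-path computation. For each intermediate vertex k = 0, 1, …, 3, update dist[i][j] ← min(dist[i][j], dist[i][k] + dist[k][j]). The final matrix gives, for each (i, j), the minimum total weight of any directed path from i to j (possibly empty when i = j).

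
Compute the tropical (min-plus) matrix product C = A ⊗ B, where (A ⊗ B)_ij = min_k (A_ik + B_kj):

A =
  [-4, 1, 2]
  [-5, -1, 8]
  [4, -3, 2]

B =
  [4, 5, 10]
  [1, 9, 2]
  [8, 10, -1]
A ⊗ B =
  [0, 1, 1]
  [-1, 0, 1]
  [-2, 6, -1]

Apply the min-plus product entry-by-entry:
  C[0][0] = min over k of (A[0][0] + B[0][0] = -4 + 4 = 0, A[0][1] + B[1][0] = 1 + 1 = 2, A[0][2] + B[2][0] = 2 + 8 = 10) = 0 (attained at k = 0)
  C[0][1] = min over k of (A[0][0] + B[0][1] = -4 + 5 = 1, A[0][1] + B[1][1] = 1 + 9 = 10, A[0][2] + B[2][1] = 2 + 10 = 12) = 1 (attained at k = 0)
  C[0][2] = min over k of (A[0][0] + B[0][2] = -4 + 10 = 6, A[0][1] + B[1][2] = 1 + 2 = 3, A[0][2] + B[2][2] = 2 + -1 = 1) = 1 (attained at k = 2)
  C[1][0] = min over k of (A[1][0] + B[0][0] = -5 + 4 = -1, A[1][1] + B[1][0] = -1 + 1 = 0, A[1][2] + B[2][0] = 8 + 8 = 16) = -1 (attained at k = 0)
  C[1][1] = min over k of (A[1][0] + B[0][1] = -5 + 5 = 0, A[1][1] + B[1][1] = -1 + 9 = 8, A[1][2] + B[2][1] = 8 + 10 = 18) = 0 (attained at k = 0)
  C[1][2] = min over k of (A[1][0] + B[0][2] = -5 + 10 = 5, A[1][1] + B[1][2] = -1 + 2 = 1, A[1][2] + B[2][2] = 8 + -1 = 7) = 1 (attained at k = 1)
  C[2][0] = min over k of (A[2][0] + B[0][0] = 4 + 4 = 8, A[2][1] + B[1][0] = -3 + 1 = -2, A[2][2] + B[2][0] = 2 + 8 = 10) = -2 (attained at k = 1)
  C[2][1] = min over k of (A[2][0] + B[0][1] = 4 + 5 = 9, A[2][1] + B[1][1] = -3 + 9 = 6, A[2][2] + B[2][1] = 2 + 10 = 12) = 6 (attained at k = 1)
  C[2][2] = min over k of (A[2][0] + B[0][2] = 4 + 10 = 14, A[2][1] + B[1][2] = -3 + 2 = -1, A[2][2] + B[2][2] = 2 + -1 = 1) = -1 (attained at k = 1)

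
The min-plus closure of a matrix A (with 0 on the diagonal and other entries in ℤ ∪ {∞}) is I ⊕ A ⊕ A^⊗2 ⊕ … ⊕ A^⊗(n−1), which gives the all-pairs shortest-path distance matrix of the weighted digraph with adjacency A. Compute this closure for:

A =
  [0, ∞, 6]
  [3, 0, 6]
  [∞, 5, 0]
Closure =
  [0, 11, 6]
  [3, 0, 6]
  [8, 5, 0]

This is the Floyd-Warshall all-pairs shortest-path computation. For each intermediate vertex k = 0, 1, …, 2, update dist[i][j] ← min(dist[i][j], dist[i][k] + dist[k][j]). The final matrix gives, for each (i, j), the minimum total weight of any directed path from i to j (possibly empty when i = j).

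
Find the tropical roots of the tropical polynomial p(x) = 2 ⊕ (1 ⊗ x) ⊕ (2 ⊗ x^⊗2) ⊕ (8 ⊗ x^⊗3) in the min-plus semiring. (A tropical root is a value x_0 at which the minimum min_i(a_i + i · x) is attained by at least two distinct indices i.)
Roots: {-6, -1, 1}

Each tropical root is a break point of the lower envelope of the lines y = a_i + i · x (there are 4 lines, with slopes 0, 1, ..., 3). Only the lines that attain the minimum somewhere contribute to roots; other lines are dominated. Here the surviving (envelope) indices are i = 3, i = 2, i = 1, i = 0.
Intersections between consecutive envelope lines give the roots: for adjacent envelope indices i < j the intersection is x = (a_i − a_j) / (j − i). Reading off the sorted break points: {-6, -1, 1}.
Verification: at each break x_0, at least two indices attain the minimum of min_i(a_i + i · x_0).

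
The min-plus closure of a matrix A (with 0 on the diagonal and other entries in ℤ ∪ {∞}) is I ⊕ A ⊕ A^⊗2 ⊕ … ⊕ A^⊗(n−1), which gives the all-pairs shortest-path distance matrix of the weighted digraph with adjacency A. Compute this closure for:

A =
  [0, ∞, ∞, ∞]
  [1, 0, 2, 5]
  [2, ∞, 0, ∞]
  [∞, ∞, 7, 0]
Closure =
  [0, ∞, ∞, ∞]
  [1, 0, 2, 5]
  [2, ∞, 0, ∞]
  [9, ∞, 7, 0]

This is the Floyd-Warshall all-pairs shortest-path computation. For each intermediate vertex k = 0, 1, …, 3, update dist[i][j] ← min(dist[i][j], dist[i][k] + dist[k][j]). The final matrix gives, for each (i, j), the minimum total weight of any directed path from i to j (possibly empty when i = j).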